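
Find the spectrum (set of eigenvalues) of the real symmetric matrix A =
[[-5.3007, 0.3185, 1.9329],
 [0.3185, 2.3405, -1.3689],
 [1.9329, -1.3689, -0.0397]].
sigma(A) ≈ {-6, 0, 3}

A is real symmetric, so its spectrum consists of real eigenvalues. Expanding the characteristic polynomial of the displayed matrix gives
  det(λ I - A) = p(λ) = λ^3 + (3)λ^2 + (-18)λ + (0).
Solving p(λ) = 0 yields eigenvalues ≈ -6, 0, 3. (A is shown rounded to 4 decimals, so these recover the underlying integer eigenvalues to within that precision.)
Verification: the trace of A = -3 equals the sum of eigenvalues -3, and det(A) ≈ -0.0003 matches the eigenvalue product 0.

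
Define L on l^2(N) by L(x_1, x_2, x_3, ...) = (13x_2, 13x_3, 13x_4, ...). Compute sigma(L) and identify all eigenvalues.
sigma(L) = closed disk {z in C : |z| ≤ 13}; sigma_p(L) = open disk {z in C : |z| < 13}

Note L = 13·V where V is the unit left shift (V x)_k = x_{k+1}; so sigma(L) = 13·sigma(V) and ||L|| = 13||V||. ||L x||^2 = 169sum_{k≥2} |x_k|^2 ≤ 169||x||^2, with equality on {x : x_1 = 0}, so ||L|| = 13. For any lambda with |lambda| < 13, set r = lambda/13 (|r| < 1); the vector x = (1, r, r^2, ...) is in l^2 and satisfies L x = 13(r, r^2, ...) = lambda x, so lambda is an eigenvalue. On the boundary |lambda| = 13 the geometric series diverges, so no l^2 eigenvector exists, but these lambda lie in the approximate point spectrum. Hence sigma(L) is the closed disk of radius 13 and sigma_p(L) is the open disk.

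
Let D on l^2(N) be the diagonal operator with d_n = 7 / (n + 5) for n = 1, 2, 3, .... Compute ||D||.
||D|| = 7/6 (attained at n = 1)

For D diagonal, ||D|| = sup_n |d_n| = sup_n 7/(n + 5). This is positive and strictly decreasing in n, so the supremum is attained at n = 1: d_1 = 7/(1 + 5) = 7/6. Hence ||D|| = 7/6.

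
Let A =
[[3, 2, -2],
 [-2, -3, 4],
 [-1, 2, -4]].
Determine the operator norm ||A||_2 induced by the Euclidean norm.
||A||_2 ≈ 7.5386 (= sqrt(largest eigenvalue of A^T A))

||A||_2 = sigma_max(A) = sqrt(lambda_max(A^T A)). Form the symmetric matrix M = A^T A =
[[14, 10, -10],
 [10, 17, -24],
 [-10, -24, 36]].
Its characteristic polynomial (trace, sum of principal 2x2 minors, determinant of M give the coefficients) is
  p(λ) = det(λ I - M) = λ^3 - 67λ^2 + 578λ - 4.
No integer candidate from the rational root theorem (±divisors of 4) is a root, so the roots are irrational. The cubic discriminant is Δ = 725276500 > 0, so there are three distinct real roots. p(0) = -4 and p(1) = 508 have opposite signs, so a root lies in (0, 1); Newton's method refines it to λ ≈ 0.0069. p(10) = 76 and p(11) = -422 have opposite signs, so a root lies in (10, 11); Newton's method refines it to λ ≈ 10.1624. p(56) = -2132 and p(57) = 452 have opposite signs, so a root lies in (56, 57); Newton's method refines it to λ ≈ 56.8307. Check (Vieta): the three roots sum to 67, matching tr M = 67.
So the eigenvalues of A^T A are ≈ 0.0069, 10.1624, 56.8307 (all ≥ 0, as they must be for A^T A). The largest is λ_max ≈ 56.8307, hence ||A||_2 = sqrt(λ_max) ≈ 7.5386.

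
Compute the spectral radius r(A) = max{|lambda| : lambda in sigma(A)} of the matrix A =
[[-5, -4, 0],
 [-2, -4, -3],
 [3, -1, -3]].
r(A) ≈ 6.3697

The eigenvalues of A are the roots of its characteristic polynomial. With M = A (coefficients from the trace, the sum of principal 2x2 minors, and det A):
  p(λ) = det(λ I - M) = λ^3 + 12λ^2 + 36λ - 15.
No integer candidate from the rational root theorem (±divisors of 15) is a root, so the roots are irrational. The cubic discriminant is Δ = -19035 < 0, so there is one real root and a complex-conjugate pair. p(0) = -15 and p(1) = 34 have opposite signs, so a root lies in (0, 1); Newton's method refines it to λ ≈ 0.3697. Dividing out (λ - (0.3697)) leaves approximately λ^2 + 12.3697λ + 40.5731. For λ^2 + 12.3697λ + 40.5731 the discriminant is -9.2829. It is negative, so the remaining roots are the complex-conjugate pair λ ≈ -6.1849 ± 1.5234i. Their product equals the constant term, so |λ|^2 ≈ 40.5731 and |λ| ≈ 6.3697.
Thus the eigenvalues (to 4 decimals) are 0.3697 (modulus 0.3697); -6.1849 ± 1.5234i (modulus 6.3697). The spectral radius is the largest modulus: r(A) ≈ 6.3697. (Cross-check: r(A) ≤ ||A||_2 ≈ 7.8824; equality holds whenever A is normal, though it can also hold for some non-normal A.)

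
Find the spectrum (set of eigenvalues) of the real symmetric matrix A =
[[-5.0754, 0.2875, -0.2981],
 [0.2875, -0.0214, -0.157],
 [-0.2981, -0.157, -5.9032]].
sigma(A) ≈ {-6, -5, 0}

A is real symmetric, so its spectrum consists of real eigenvalues. Expanding the characteristic polynomial of the displayed matrix gives
  det(λ I - A) = p(λ) = λ^3 + (11)λ^2 + (30)λ + (0).
Solving p(λ) = 0 yields eigenvalues ≈ -6, -5, 0. (A is shown rounded to 4 decimals, so these recover the underlying integer eigenvalues to within that precision.)
Verification: the trace of A = -11 equals the sum of eigenvalues -11, and det(A) ≈ 0.0007 matches the eigenvalue product 0.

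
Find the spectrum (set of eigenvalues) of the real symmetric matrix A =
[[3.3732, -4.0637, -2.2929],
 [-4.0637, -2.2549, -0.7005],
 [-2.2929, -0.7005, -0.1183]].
sigma(A) ≈ {-5, 0, 6}

A is real symmetric, so its spectrum consists of real eigenvalues. Expanding the characteristic polynomial of the displayed matrix gives
  det(λ I - A) = p(λ) = λ^3 + (-1)λ^2 + (-30)λ + (0).
Solving p(λ) = 0 yields eigenvalues ≈ -5, 0, 6. (A is shown rounded to 4 decimals, so these recover the underlying integer eigenvalues to within that precision.)
Verification: the trace of A = 1 equals the sum of eigenvalues 1, and det(A) ≈ -0.0010 matches the eigenvalue product 0.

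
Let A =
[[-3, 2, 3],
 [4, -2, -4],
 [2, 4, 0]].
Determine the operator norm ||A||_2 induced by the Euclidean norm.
||A||_2 ≈ 7.6093 (= sqrt(largest eigenvalue of A^T A))

||A||_2 = sigma_max(A) = sqrt(lambda_max(A^T A)). Form the symmetric matrix M = A^T A =
[[29, -6, -25],
 [-6, 24, 14],
 [-25, 14, 25]].
Its characteristic polynomial (trace, sum of principal 2x2 minors, determinant of M give the coefficients) is
  p(λ) = det(λ I - M) = λ^3 - 78λ^2 + 1164λ - 16.
No integer candidate from the rational root theorem (±divisors of 16) is a root, so the roots are irrational. The cubic discriminant is Δ = 1930561344 > 0, so there are three distinct real roots. p(0) = -16 and p(1) = 1071 have opposite signs, so a root lies in (0, 1); Newton's method refines it to λ ≈ 0.0138. p(20) = 64 and p(21) = -709 have opposite signs, so a root lies in (20, 21); Newton's method refines it to λ ≈ 20.0845. p(57) = -1897 and p(58) = 216 have opposite signs, so a root lies in (57, 58); Newton's method refines it to λ ≈ 57.9018. Check (Vieta): the three roots sum to 78, matching tr M = 78.
So the eigenvalues of A^T A are ≈ 0.0138, 20.0845, 57.9018 (all ≥ 0, as they must be for A^T A). The largest is λ_max ≈ 57.9018, hence ||A||_2 = sqrt(λ_max) ≈ 7.6093.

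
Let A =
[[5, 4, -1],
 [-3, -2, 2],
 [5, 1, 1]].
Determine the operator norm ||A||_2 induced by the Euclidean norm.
||A||_2 ≈ 8.7983 (= sqrt(largest eigenvalue of A^T A))

||A||_2 = sigma_max(A) = sqrt(lambda_max(A^T A)). Form the symmetric matrix M = A^T A =
[[59, 31, -6],
 [31, 21, -7],
 [-6, -7, 6]].
Its characteristic polynomial (trace, sum of principal 2x2 minors, determinant of M give the coefficients) is
  p(λ) = det(λ I - M) = λ^3 - 86λ^2 + 673λ - 625.
No integer candidate from the rational root theorem (±divisors of 625) is a root, so the roots are irrational. The cubic discriminant is Δ = 1181018641 > 0, so there are three distinct real roots. p(1) = -37 and p(2) = 385 have opposite signs, so a root lies in (1, 2); Newton's method refines it to λ ≈ 1.0743. p(7) = 215 and p(8) = -233 have opposite signs, so a root lies in (7, 8); Newton's method refines it to λ ≈ 7.5153. p(77) = -2165 and p(78) = 3197 have opposite signs, so a root lies in (77, 78); Newton's method refines it to λ ≈ 77.4104. Check (Vieta): the three roots sum to 86, matching tr M = 86.
So the eigenvalues of A^T A are ≈ 1.0743, 7.5153, 77.4104 (all ≥ 0, as they must be for A^T A). The largest is λ_max ≈ 77.4104, hence ||A||_2 = sqrt(λ_max) ≈ 8.7983.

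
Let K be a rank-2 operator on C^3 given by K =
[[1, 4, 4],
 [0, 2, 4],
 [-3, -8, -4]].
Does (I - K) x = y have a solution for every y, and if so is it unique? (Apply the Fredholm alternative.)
(I - K) is invertible (det(I - K) = 36 ≠ 0), so for every y in C^3 the equation (I - K) x = y has a unique solution.

K has rank 2 and factors as K = U V^T = u1 v1^T + u2 v2^T with u1 = (2, 2, -2), v1 = (1, 3, 2), u2 = (-1, -2, -1), v2 = (1, 2, 0) (multiplying out reproduces the displayed K). The nonzero eigenvalues of U V^T coincide with those of the 2 x 2 matrix G = V^T U = [[v1·u1, v1·u2], [v2·u1, v2·u2]] = [[4, -9], [6, -5]], and by the Sylvester determinant identity det(I_3 - U V^T) = det(I_2 - V^T U) = det([[-3, 9], [-6, 6]]) = (-3)(6) - (9)(-6) = 36. (Direct check: I - K =
[[0, -4, -4],
 [0, -1, -4],
 [3, 8, 5]]
has determinant 36.) The finite-dimensional Fredholm alternative says: either (I - K) is invertible, or ker(I - K) ≠ {0} and then range(I - K) = ker((I - K)^*)^⊥, with dim ker(I - K) = dim ker((I - K)^*). Since det(I - K) ≠ 0, 1 is not an eigenvalue of K and ker(I - K) = {0}, so we are in the first case: for every y there is a unique x = (I - K)^(-1) y. (Explicitly, by the Woodbury identity, (I - U V^T)^(-1) = I + U (I_2 - G)^(-1) V^T.)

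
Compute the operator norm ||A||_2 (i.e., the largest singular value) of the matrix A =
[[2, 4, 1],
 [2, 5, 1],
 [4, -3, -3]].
||A||_2 ≈ 7.5673 (= sqrt(largest eigenvalue of A^T A))

||A||_2 = sigma_max(A) = sqrt(lambda_max(A^T A)). Form the symmetric matrix M = A^T A =
[[24, 6, -8],
 [6, 50, 18],
 [-8, 18, 11]].
Its characteristic polynomial (trace, sum of principal 2x2 minors, determinant of M give the coefficients) is
  p(λ) = det(λ I - M) = λ^3 - 85λ^2 + 1590λ - 100.
No integer candidate from the rational root theorem (±divisors of 100) is a root, so the roots are irrational. The cubic discriminant is Δ = 2184156500 > 0, so there are three distinct real roots. p(0) = -100 and p(1) = 1406 have opposite signs, so a root lies in (0, 1); Newton's method refines it to λ ≈ 0.0631. p(27) = 548 and p(28) = -268 have opposite signs, so a root lies in (27, 28); Newton's method refines it to λ ≈ 27.6722. p(57) = -442 and p(58) = 1292 have opposite signs, so a root lies in (57, 58); Newton's method refines it to λ ≈ 57.2647. Check (Vieta): the three roots sum to 85, matching tr M = 85.
So the eigenvalues of A^T A are ≈ 0.0631, 27.6722, 57.2647 (all ≥ 0, as they must be for A^T A). The largest is λ_max ≈ 57.2647, hence ||A||_2 = sqrt(λ_max) ≈ 7.5673.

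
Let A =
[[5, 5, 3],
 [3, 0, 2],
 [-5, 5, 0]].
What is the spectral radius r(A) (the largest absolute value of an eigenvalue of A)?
r(A) ≈ 4.5211

The eigenvalues of A are the roots of its characteristic polynomial. With M = A (coefficients from the trace, the sum of principal 2x2 minors, and det A):
  p(λ) = det(λ I - M) = λ^3 - 5λ^2 - 10λ + 55.
No integer candidate from the rational root theorem (±divisors of 55) is a root, so the roots are irrational. The cubic discriminant is Δ = 1825 > 0, so there are three distinct real roots. p(-4) = -49 and p(-3) = 13 have opposite signs, so a root lies in (-4, -3); Newton's method refines it to λ ≈ -3.2566. p(3) = 7 and p(4) = -1 have opposite signs, so a root lies in (3, 4); Newton's method refines it to λ ≈ 3.7355. p(4) = -1 and p(5) = 5 have opposite signs, so a root lies in (4, 5); Newton's method refines it to λ ≈ 4.5211. Check (Vieta): the three roots sum to 5, matching tr M = 5.
Thus the eigenvalues (to 4 decimals) are -3.2566 (modulus 3.2566); 3.7355 (modulus 3.7355); 4.5211 (modulus 4.5211). The spectral radius is the largest modulus: r(A) ≈ 4.5211. (Cross-check: r(A) ≤ ||A||_2 ≈ 8.306; equality holds whenever A is normal, though it can also hold for some non-normal A.)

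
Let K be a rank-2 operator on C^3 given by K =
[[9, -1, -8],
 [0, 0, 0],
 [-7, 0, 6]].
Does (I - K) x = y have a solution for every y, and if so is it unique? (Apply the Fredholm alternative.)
(I - K) is invertible (det(I - K) = -16 ≠ 0), so for every y in C^3 the equation (I - K) x = y has a unique solution.

K has rank 2 and factors as K = U V^T = u1 v1^T + u2 v2^T with u1 = (3, 0, -2), v1 = (2, -1, -2), u2 = (-1, 0, 1), v2 = (-3, -2, 2) (multiplying out reproduces the displayed K). The nonzero eigenvalues of U V^T coincide with those of the 2 x 2 matrix G = V^T U = [[v1·u1, v1·u2], [v2·u1, v2·u2]] = [[10, -4], [-13, 5]], and by the Sylvester determinant identity det(I_3 - U V^T) = det(I_2 - V^T U) = det([[-9, 4], [13, -4]]) = (-9)(-4) - (4)(13) = -16. (Direct check: I - K =
[[-8, 1, 8],
 [0, 1, 0],
 [7, 0, -5]]
has determinant -16.) The finite-dimensional Fredholm alternative says: either (I - K) is invertible, or ker(I - K) ≠ {0} and then range(I - K) = ker((I - K)^*)^⊥, with dim ker(I - K) = dim ker((I - K)^*). Since det(I - K) ≠ 0, 1 is not an eigenvalue of K and ker(I - K) = {0}, so we are in the first case: for every y there is a unique x = (I - K)^(-1) y. (Explicitly, by the Woodbury identity, (I - U V^T)^(-1) = I + U (I_2 - G)^(-1) V^T.)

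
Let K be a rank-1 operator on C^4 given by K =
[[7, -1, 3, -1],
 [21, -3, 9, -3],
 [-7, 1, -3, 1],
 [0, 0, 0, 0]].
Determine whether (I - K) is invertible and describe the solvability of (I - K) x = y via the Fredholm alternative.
(I - K) is singular (det(I - K) = 0, i.e. 1 ∈ sigma(K)). (I - K) x = y is solvable iff y ⊥ ker((I - K)^*) = span{(7, -1, 3, -1)}, i.e. iff 7y_1 - y_2 + 3y_3 - y_4 = 0. When solvable, the solutions are x = y + c·(1, 3, -1, 0), c arbitrary (ker(I - K) = span{(1, 3, -1, 0)}, dimension 1).

K has rank 1, so it is an outer product K = u v^T: every row of K is a multiple of one row vector. Reading off the entries, u = (1, 3, -1, 0) and v = (7, -1, 3, -1) (row i of K equals u_i·v^T). A rank-one matrix u v^T satisfies K u = u (v·u) and kills the (3)-dimensional subspace v^⊥, so its characteristic polynomial is lambda^3 (lambda - v·u) with v·u = tr K = 1. Hence the eigenvalues of I - K are 1 (multiplicity 3) and 1 - (1) = 0, so det(I - K) = 0. (Direct check: I - K =
[[-6, 1, -3, 1],
 [-21, 4, -9, 3],
 [7, -1, 4, -1],
 [0, 0, 0, 1]]
has determinant 0.) So 1 is an eigenvalue of K and (I - K) is not invertible. The finite-dimensional Fredholm alternative says: either (I - K) is invertible, or ker(I - K) ≠ {0} and then range(I - K) = ker((I - K)^*)^⊥, with dim ker(I - K) = dim ker((I - K)^*). We are in the second case, so we need both kernels. Kernel of I - K: (I - K) u = u - u (v·u) = u - u = 0, so ker(I - K) = span{u} = span{(1, 3, -1, 0)} (it is exactly 1-dimensional because rank(I - K) = 3). Kernel of the adjoint: K is real, so (I - K)^* = I - K^T = I - v u^T, and (I - v u^T) v = v - v (u·v) = 0; hence ker((I - K)^*) = span{v} = span{(7, -1, 3, -1)}. Therefore (I - K) x = y is solvable iff <y, v> = 0, i.e. iff 7y_1 - y_2 + 3y_3 - y_4 = 0. When this holds, K y = u (v·y) = 0, so (I - K) y = y and x = y is a particular solution; the full solution set is the line x = y + c·u = y + c·(1, 3, -1, 0), c ∈ C.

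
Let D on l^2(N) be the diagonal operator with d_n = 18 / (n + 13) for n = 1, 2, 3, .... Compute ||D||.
||D|| = 9/7 (attained at n = 1)

For D diagonal, ||D|| = sup_n |d_n| = sup_n 18/(n + 13). This is positive and strictly decreasing in n, so the supremum is attained at n = 1: d_1 = 18/(1 + 13) = 9/7. Hence ||D|| = 9/7.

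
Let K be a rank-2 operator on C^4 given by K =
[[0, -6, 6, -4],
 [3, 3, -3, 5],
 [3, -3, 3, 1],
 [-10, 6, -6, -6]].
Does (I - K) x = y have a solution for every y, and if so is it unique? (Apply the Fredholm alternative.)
(I - K) is invertible (det(I - K) = -99 ≠ 0), so for every y in C^4 the equation (I - K) x = y has a unique solution.

K has rank 2 and factors as K = U V^T = u1 v1^T + u2 v2^T with u1 = (-3, 3, 0, -2), v1 = (2, 0, 0, 2), u2 = (-2, 1, -1, 2), v2 = (-3, 3, -3, -1) (multiplying out reproduces the displayed K). The nonzero eigenvalues of U V^T coincide with those of the 2 x 2 matrix G = V^T U = [[v1·u1, v1·u2], [v2·u1, v2·u2]] = [[-10, 0], [20, 10]], and by the Sylvester determinant identity det(I_4 - U V^T) = det(I_2 - V^T U) = det([[11, 0], [-20, -9]]) = (11)(-9) - (0)(-20) = -99. (Direct check: I - K =
[[1, 6, -6, 4],
 [-3, -2, 3, -5],
 [-3, 3, -2, -1],
 [10, -6, 6, 7]]
has determinant -99.) The finite-dimensional Fredholm alternative says: either (I - K) is invertible, or ker(I - K) ≠ {0} and then range(I - K) = ker((I - K)^*)^⊥, with dim ker(I - K) = dim ker((I - K)^*). Since det(I - K) ≠ 0, 1 is not an eigenvalue of K and ker(I - K) = {0}, so we are in the first case: for every y there is a unique x = (I - K)^(-1) y. (Explicitly, by the Woodbury identity, (I - U V^T)^(-1) = I + U (I_2 - G)^(-1) V^T.)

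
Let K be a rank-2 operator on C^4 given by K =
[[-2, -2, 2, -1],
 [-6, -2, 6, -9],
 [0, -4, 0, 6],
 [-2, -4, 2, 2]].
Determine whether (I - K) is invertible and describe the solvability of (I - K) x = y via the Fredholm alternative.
(I - K) is invertible (det(I - K) = -39 ≠ 0), so for every y in C^4 the equation (I - K) x = y has a unique solution.

K has rank 2 and factors as K = U V^T = u1 v1^T + u2 v2^T with u1 = (0, 2, -2, -1), v1 = (0, 2, 0, -3), u2 = (1, 3, 0, 1), v2 = (-2, -2, 2, -1) (multiplying out reproduces the displayed K). The nonzero eigenvalues of U V^T coincide with those of the 2 x 2 matrix G = V^T U = [[v1·u1, v1·u2], [v2·u1, v2·u2]] = [[7, 3], [-7, -9]], and by the Sylvester determinant identity det(I_4 - U V^T) = det(I_2 - V^T U) = det([[-6, -3], [7, 10]]) = (-6)(10) - (-3)(7) = -39. (Direct check: I - K =
[[3, 2, -2, 1],
 [6, 3, -6, 9],
 [0, 4, 1, -6],
 [2, 4, -2, -1]]
has determinant -39.) The finite-dimensional Fredholm alternative says: either (I - K) is invertible, or ker(I - K) ≠ {0} and then range(I - K) = ker((I - K)^*)^⊥, with dim ker(I - K) = dim ker((I - K)^*). Since det(I - K) ≠ 0, 1 is not an eigenvalue of K and ker(I - K) = {0}, so we are in the first case: for every y there is a unique x = (I - K)^(-1) y. (Explicitly, by the Woodbury identity, (I - U V^T)^(-1) = I + U (I_2 - G)^(-1) V^T.)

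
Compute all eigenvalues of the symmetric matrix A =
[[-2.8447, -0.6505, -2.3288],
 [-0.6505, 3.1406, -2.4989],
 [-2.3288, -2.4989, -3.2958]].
sigma(A) ≈ {-6, -1, 4}

A is real symmetric, so its spectrum consists of real eigenvalues. Expanding the characteristic polynomial of the displayed matrix gives
  det(λ I - A) = p(λ) = λ^3 + (3)λ^2 + (-22)λ + (-24).
Solving p(λ) = 0 yields eigenvalues ≈ -6, -1, 4. (A is shown rounded to 4 decimals, so these recover the underlying integer eigenvalues to within that precision.)
Verification: the trace of A = -3 equals the sum of eigenvalues -3, and det(A) ≈ 23.9997 matches the eigenvalue product 24.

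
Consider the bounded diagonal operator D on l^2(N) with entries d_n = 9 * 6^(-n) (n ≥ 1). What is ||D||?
||D|| = 3/2 (attained at n = 1)

For D diagonal, ||D|| = sup_n |d_n|. The sequence d_n = 9 * 6^(-n) is positive and strictly decreasing (ratio 6^(-1) < 1), so the supremum is d_1 = 9/6 = 3/2. Hence ||D|| = 3/2.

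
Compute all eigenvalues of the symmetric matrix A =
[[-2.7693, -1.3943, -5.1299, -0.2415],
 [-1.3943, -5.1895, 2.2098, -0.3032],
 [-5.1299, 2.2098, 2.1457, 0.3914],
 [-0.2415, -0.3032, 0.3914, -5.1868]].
sigma(A) ≈ {-6, -5, 6} (-6 with multiplicity 2)

A is real symmetric, so its spectrum consists of real eigenvalues. Expanding the characteristic polynomial of the displayed matrix gives
  det(λ I - A) = p(λ) = λ^4 + (11)λ^3 + (-6.0011)λ^2 + (-396.0033)λ + (-1080).
Solving p(λ) = 0 yields eigenvalues ≈ -6, -6, -5, 6. (A is shown rounded to 4 decimals, so these recover the underlying integer eigenvalues to within that precision.)
Verification: the trace of A = -11 equals the sum of eigenvalues -11, and det(A) ≈ -1080.0005 matches the eigenvalue product -1080.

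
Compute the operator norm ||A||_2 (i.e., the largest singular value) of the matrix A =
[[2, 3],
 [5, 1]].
||A||_2 = sqrt((39 + sqrt(845))/2) ≈ 5.8339 (= sqrt(largest eigenvalue of A^T A))

||A||_2 = sigma_max(A) = sqrt(lambda_max(A^T A)). Form the symmetric matrix M = A^T A =
[[29, 11],
 [11, 10]].
Its characteristic polynomial (trace, determinant of M give the coefficients) is
  p(λ) = det(λ I - M) = λ^2 - 39λ + 169.
For λ^2 - 39λ + 169 the discriminant is 845. It is nonnegative but not a perfect square, so the roots are real and irrational: λ = (39 ± sqrt(845))/2 ≈ 34.0344, 4.9656.
So the eigenvalues of A^T A are ≈ 4.9656, 34.0344 (all ≥ 0, as they must be for A^T A). The largest is λ_max = (39 + sqrt(845))/2 ≈ 34.0344, hence ||A||_2 = sqrt(λ_max) = sqrt((39 + sqrt(845))/2) ≈ 5.8339.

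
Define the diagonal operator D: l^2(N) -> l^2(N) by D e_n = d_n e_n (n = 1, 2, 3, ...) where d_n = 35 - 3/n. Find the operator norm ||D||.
||D|| = 35

For a diagonal operator on l^2 with entries d_n, ||D|| = sup_n |d_n|. Here d_1 = 32, d_2 = 67/2, ..., and d_n = 35 - 3/n increases monotonically toward 35. All terms lie in [32, 35), so |d_n| = d_n and the supremum is the limit 35, which is not attained by any individual d_n. Hence ||D|| = 35.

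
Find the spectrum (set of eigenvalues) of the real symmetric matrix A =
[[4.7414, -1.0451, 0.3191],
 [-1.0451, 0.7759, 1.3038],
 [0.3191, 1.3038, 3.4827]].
sigma(A) ≈ {0, 4, 5}

A is real symmetric, so its spectrum consists of real eigenvalues. Expanding the characteristic polynomial of the displayed matrix gives
  det(λ I - A) = p(λ) = λ^3 + (-9)λ^2 + (20)λ + (0).
Solving p(λ) = 0 yields eigenvalues ≈ 0, 4, 5. (A is shown rounded to 4 decimals, so these recover the underlying integer eigenvalues to within that precision.)
Verification: the trace of A = 9 equals the sum of eigenvalues 9, and det(A) ≈ -0.0001 matches the eigenvalue product 0.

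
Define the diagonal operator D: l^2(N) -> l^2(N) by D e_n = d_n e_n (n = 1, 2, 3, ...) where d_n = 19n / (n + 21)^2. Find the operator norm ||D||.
||D|| = 19/84 (attained at n = 21)

For D diagonal, ||D|| = sup_n |d_n|. Treat f(x) = 19x / (x + 21)^2 for real x > 0. By the quotient rule, f'(x) = 19(21 - x)/(x + 21)^3, which is positive for x < 21 and negative for x > 21. So f has a unique maximum at x = 21, and since 21 is a positive integer, the supremum over n ≥ 1 is attained at n = 21: d_21 = 19·21/(21 + 21)^2 = 19·21/1764 = 19/84. Hence ||D|| = 19/84.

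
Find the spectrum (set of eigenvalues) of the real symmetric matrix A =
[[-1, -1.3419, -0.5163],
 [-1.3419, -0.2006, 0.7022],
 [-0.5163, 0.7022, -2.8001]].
sigma(A) ≈ {-3, -2, 1}

A is real symmetric, so its spectrum consists of real eigenvalues. Expanding the characteristic polynomial of the displayed matrix gives
  det(λ I - A) = p(λ) = λ^3 + (4)λ^2 + (1)λ + (-6).
Solving p(λ) = 0 yields eigenvalues ≈ -3, -2, 1. (A is shown rounded to 4 decimals, so these recover the underlying integer eigenvalues to within that precision.)
Verification: the trace of A = -4 equals the sum of eigenvalues -4, and det(A) ≈ 6.0000 matches the eigenvalue product 6.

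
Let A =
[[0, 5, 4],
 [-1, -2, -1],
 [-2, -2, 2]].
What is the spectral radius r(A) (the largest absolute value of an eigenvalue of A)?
r(A) ≈ 2.9735

The eigenvalues of A are the roots of its characteristic polynomial. With M = A (coefficients from the trace, the sum of principal 2x2 minors, and det A):
  p(λ) = det(λ I - M) = λ^3 + 7λ - 12.
No integer candidate from the rational root theorem (±divisors of 12) is a root, so the roots are irrational. The cubic discriminant is Δ = -5260 < 0, so there is one real root and a complex-conjugate pair. p(1) = -4 and p(2) = 10 have opposite signs, so a root lies in (1, 2); Newton's method refines it to λ ≈ 1.3572. Dividing out (λ - (1.3572)) leaves approximately λ^2 + 1.3572λ + 8.8419. For λ^2 + 1.3572λ + 8.8419 the discriminant is -33.5257. It is negative, so the remaining roots are the complex-conjugate pair λ ≈ -0.6786 ± 2.8951i. Their product equals the constant term, so |λ|^2 ≈ 8.8419 and |λ| ≈ 2.9735.
Thus the eigenvalues (to 4 decimals) are 1.3572 (modulus 1.3572); -0.6786 ± 2.8951i (modulus 2.9735). The spectral radius is the largest modulus: r(A) ≈ 2.9735. (Cross-check: r(A) ≤ ||A||_2 ≈ 6.7981; equality holds whenever A is normal, though it can also hold for some non-normal A.)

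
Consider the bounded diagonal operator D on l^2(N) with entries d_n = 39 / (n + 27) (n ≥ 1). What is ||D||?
||D|| = 39/28 (attained at n = 1)

For D diagonal, ||D|| = sup_n |d_n| = sup_n 39/(n + 27). This is positive and strictly decreasing in n, so the supremum is attained at n = 1: d_1 = 39/(1 + 27) = 39/28. Hence ||D|| = 39/28.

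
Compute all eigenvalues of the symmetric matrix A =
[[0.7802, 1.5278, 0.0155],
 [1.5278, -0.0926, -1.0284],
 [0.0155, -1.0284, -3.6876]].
sigma(A) ≈ {-4, -1, 2}

A is real symmetric, so its spectrum consists of real eigenvalues. Expanding the characteristic polynomial of the displayed matrix gives
  det(λ I - A) = p(λ) = λ^3 + (3)λ^2 + (-6)λ + (-8).
Solving p(λ) = 0 yields eigenvalues ≈ -4, -1, 2. (A is shown rounded to 4 decimals, so these recover the underlying integer eigenvalues to within that precision.)
Verification: the trace of A = -3 equals the sum of eigenvalues -3, and det(A) ≈ 8.0001 matches the eigenvalue product 8.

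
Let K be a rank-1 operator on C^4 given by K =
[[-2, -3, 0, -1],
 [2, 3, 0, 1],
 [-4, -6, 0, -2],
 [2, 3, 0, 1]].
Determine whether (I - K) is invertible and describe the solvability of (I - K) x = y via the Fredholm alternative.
(I - K) is invertible (det(I - K) = -1 ≠ 0), so for every y in C^4 the equation (I - K) x = y has a unique solution.

K has rank 1, so it is an outer product K = u v^T: every row of K is a multiple of one row vector. Reading off the entries, u = (-1, 1, -2, 1) and v = (2, 3, 0, 1) (row i of K equals u_i·v^T). A rank-one matrix u v^T satisfies K u = u (v·u) and kills the (3)-dimensional subspace v^⊥, so its characteristic polynomial is lambda^3 (lambda - v·u) with v·u = tr K = 2. Hence the eigenvalues of I - K are 1 (multiplicity 3) and 1 - (2) = -1, so det(I - K) = -1. (Direct check: I - K =
[[3, 3, 0, 1],
 [-2, -2, 0, -1],
 [4, 6, 1, 2],
 [-2, -3, 0, 0]]
has determinant -1.) The finite-dimensional Fredholm alternative says: either (I - K) is invertible, or ker(I - K) ≠ {0} and then range(I - K) = ker((I - K)^*)^⊥, with dim ker(I - K) = dim ker((I - K)^*). Since det(I - K) ≠ 0, 1 is not an eigenvalue of K and ker(I - K) = {0}, so we are in the first case: for every y there is a unique x = (I - K)^(-1) y. Explicitly, by the Sherman–Morrison formula, (I - u v^T)^(-1) = I + u v^T/(1 - v·u), i.e. (I - K)^(-1) = I - K.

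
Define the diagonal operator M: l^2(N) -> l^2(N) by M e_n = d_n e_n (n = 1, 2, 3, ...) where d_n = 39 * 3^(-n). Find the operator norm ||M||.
||M|| = 13 (attained at n = 1)

For M diagonal, ||M|| = sup_n |d_n|. The sequence d_n = 39 * 3^(-n) is positive and strictly decreasing (ratio 3^(-1) < 1), so the supremum is d_1 = 39/3 = 13. Hence ||M|| = 13.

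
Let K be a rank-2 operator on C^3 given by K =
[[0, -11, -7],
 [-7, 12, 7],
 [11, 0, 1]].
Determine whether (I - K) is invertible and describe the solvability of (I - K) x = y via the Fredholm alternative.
(I - K) is singular (det(I - K) = 0, i.e. 1 ∈ sigma(K)). (I - K) x = y is solvable iff y ⊥ ker((I - K)^*) = span{(11, 11, 8)}, i.e. iff 11y_1 + 11y_2 + 8y_3 = 0. When solvable, x is determined up to adding multiples of (0, -7, 11) (ker(I - K) = span{(0, -7, 11)}, dimension 1).

K has rank 2 and factors as K = U V^T = u1 v1^T + u2 v2^T with u1 = (1, -3, 3), v1 = (3, -2, -1), u2 = (-3, 2, 2), v2 = (1, 3, 2) (multiplying out reproduces the displayed K). The nonzero eigenvalues of U V^T coincide with those of the 2 x 2 matrix G = V^T U = [[v1·u1, v1·u2], [v2·u1, v2·u2]] = [[6, -15], [-2, 7]], and by the Sylvester determinant identity det(I_3 - U V^T) = det(I_2 - V^T U) = det([[-5, 15], [2, -6]]) = (-5)(-6) - (15)(2) = 0. (Direct check: I - K =
[[1, 11, 7],
 [7, -11, -7],
 [-11, 0, 0]]
has determinant 0.) So 1 is an eigenvalue of K and (I - K) is not invertible. The finite-dimensional Fredholm alternative says: either (I - K) is invertible, or ker(I - K) ≠ {0} and then range(I - K) = ker((I - K)^*)^⊥, with dim ker(I - K) = dim ker((I - K)^*). We are in the second case, so we compute both kernels via the 2 x 2 reduction. If (I - U V^T) x = 0 then x = U (V^T x) lies in the column space of U; writing x = U b gives U (I_2 - G) b = 0, and since u1, u2 are independent, (I_2 - G) b = 0. With I_2 - G = [[-5, 15], [2, -6]] (singular, as its determinant is 0) a null vector is b = (3, 1), so ker(I - K) = span{3·u1 + (1)·u2} = span{(0, -7, 11)}. For the adjoint, (I - K)^* = I - K^T = I - V U^T, and the same argument gives ker((I - K)^*) = {V a : (I_2 - G)^T a = 0}; (I_2 - G)^T = [[-5, 2], [15, -6]] has null vector a = (2, 5), so ker((I - K)^*) = span{2·v1 + (5)·v2} = span{(11, 11, 8)}. (Both kernels are 1-dimensional, matching rank(I - K) = 2.) Therefore (I - K) x = y is solvable iff <y, (11, 11, 8)> = 0, i.e. iff 11y_1 + 11y_2 + 8y_3 = 0; when solvable the solution set is the line x_p + c·(0, -7, 11), c ∈ C.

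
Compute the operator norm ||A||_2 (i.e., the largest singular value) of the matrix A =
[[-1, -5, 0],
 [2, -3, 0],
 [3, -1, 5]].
||A||_2 ≈ 6.4525 (= sqrt(largest eigenvalue of A^T A))

||A||_2 = sigma_max(A) = sqrt(lambda_max(A^T A)). Form the symmetric matrix M = A^T A =
[[14, -4, 15],
 [-4, 35, -5],
 [15, -5, 25]].
Its characteristic polynomial (trace, sum of principal 2x2 minors, determinant of M give the coefficients) is
  p(λ) = det(λ I - M) = λ^3 - 74λ^2 + 1449λ - 4225.
No integer candidate from the rational root theorem (±divisors of 4225) is a root, so the roots are irrational. The cubic discriminant is Δ = 152412505 > 0, so there are three distinct real roots. p(3) = -517 and p(4) = 451 have opposite signs, so a root lies in (3, 4); Newton's method refines it to λ ≈ 3.5177. p(28) = 283 and p(29) = -49 have opposite signs, so a root lies in (28, 29); Newton's method refines it to λ ≈ 28.8478. p(41) = -289 and p(42) = 185 have opposite signs, so a root lies in (41, 42); Newton's method refines it to λ ≈ 41.6345. Check (Vieta): the three roots sum to 74, matching tr M = 74.
So the eigenvalues of A^T A are ≈ 3.5177, 28.8478, 41.6345 (all ≥ 0, as they must be for A^T A). The largest is λ_max ≈ 41.6345, hence ||A||_2 = sqrt(λ_max) ≈ 6.4525.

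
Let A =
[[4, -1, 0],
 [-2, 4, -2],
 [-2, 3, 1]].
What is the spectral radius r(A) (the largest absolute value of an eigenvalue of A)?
r(A) ≈ 4.3788

The eigenvalues of A are the roots of its characteristic polynomial. With M = A (coefficients from the trace, the sum of principal 2x2 minors, and det A):
  p(λ) = det(λ I - M) = λ^3 - 9λ^2 + 28λ - 34.
No integer candidate from the rational root theorem (±divisors of 34) is a root, so the roots are irrational. The cubic discriminant is Δ = -436 < 0, so there is one real root and a complex-conjugate pair. p(4) = -2 and p(5) = 6 have opposite signs, so a root lies in (4, 5); Newton's method refines it to λ ≈ 4.3788. Dividing out (λ - (4.3788)) leaves approximately λ^2 - 4.6212λ + 7.7647. For λ^2 - 4.6212λ + 7.7647 the discriminant is -9.7032. It is negative, so the remaining roots are the complex-conjugate pair λ ≈ 2.3106 ± 1.5575i. Their product equals the constant term, so |λ|^2 ≈ 7.7647 and |λ| ≈ 2.7865.
Thus the eigenvalues (to 4 decimals) are 4.3788 (modulus 4.3788); 2.3106 ± 1.5575i (modulus 2.7865). The spectral radius is the largest modulus: r(A) ≈ 4.3788. (Cross-check: r(A) ≤ ||A||_2 ≈ 6.6089; equality holds whenever A is normal, though it can also hold for some non-normal A.)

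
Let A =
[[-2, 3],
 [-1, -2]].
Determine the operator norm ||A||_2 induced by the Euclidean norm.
||A||_2 = sqrt((18 + sqrt(128))/2) ≈ 3.8284 (= sqrt(largest eigenvalue of A^T A))

||A||_2 = sigma_max(A) = sqrt(lambda_max(A^T A)). Form the symmetric matrix M = A^T A =
[[5, -4],
 [-4, 13]].
Its characteristic polynomial (trace, determinant of M give the coefficients) is
  p(λ) = det(λ I - M) = λ^2 - 18λ + 49.
For λ^2 - 18λ + 49 the discriminant is 128. It is nonnegative but not a perfect square, so the roots are real and irrational: λ = (18 ± sqrt(128))/2 ≈ 14.6569, 3.3431.
So the eigenvalues of A^T A are ≈ 3.3431, 14.6569 (all ≥ 0, as they must be for A^T A). The largest is λ_max = (18 + sqrt(128))/2 ≈ 14.6569, hence ||A||_2 = sqrt(λ_max) = sqrt((18 + sqrt(128))/2) ≈ 3.8284.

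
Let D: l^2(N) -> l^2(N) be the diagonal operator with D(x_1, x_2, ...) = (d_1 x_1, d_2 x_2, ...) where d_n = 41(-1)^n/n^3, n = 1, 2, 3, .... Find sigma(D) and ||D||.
sigma(D) = {41(-1)^n/n^3 : n ≥ 1} ∪ {0}; ||D|| = 41

A bounded diagonal operator on l^2 with diagonal entries d_n has spectrum equal to the closure of {d_n : n ≥ 1}: every d_n is an eigenvalue (with eigenvector e_n), so {d_n} ⊂ sigma(D); the spectrum is closed, so its closure is too; and for lambda not in the closure, (D - lambda I) has bounded inverse (the diagonal entries 1/(d_n - lambda) are bounded). For our sequence d_n = 41(-1)^n/n^3, n = 1, 2, 3, ...:
  - {d_n} = {41(-1)^n/n^3 : n ≥ 1}; the only limit point is 0
  - closure = {41(-1)^n/n^3 : n ≥ 1} ∪ {0}
For the norm: a diagonal operator has ||D|| = sup_n |d_n|. Here |d_n| = 41/n^3 is decreasing, so sup_n |d_n| = |d_1| = 41. So ||D|| = 41.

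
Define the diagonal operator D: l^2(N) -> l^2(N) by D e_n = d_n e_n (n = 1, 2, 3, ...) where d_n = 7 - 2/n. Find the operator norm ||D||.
||D|| = 7

For a diagonal operator on l^2 with entries d_n, ||D|| = sup_n |d_n|. Here d_1 = 5, d_2 = 6, ..., and d_n = 7 - 2/n increases monotonically toward 7. All terms lie in [5, 7), so |d_n| = d_n and the supremum is the limit 7, which is not attained by any individual d_n. Hence ||D|| = 7.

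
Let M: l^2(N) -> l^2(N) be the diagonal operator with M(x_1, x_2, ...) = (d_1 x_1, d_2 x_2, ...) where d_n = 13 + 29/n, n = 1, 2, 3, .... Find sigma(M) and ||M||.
sigma(M) = {13 + 29/n : n ≥ 1} ∪ {13}; ||M|| = 42

A bounded diagonal operator on l^2 with diagonal entries d_n has spectrum equal to the closure of {d_n : n ≥ 1}: every d_n is an eigenvalue (with eigenvector e_n), so {d_n} ⊂ sigma(M); the spectrum is closed, so its closure is too; and for lambda not in the closure, (M - lambda I) has bounded inverse (the diagonal entries 1/(d_n - lambda) are bounded). For our sequence d_n = 13 + 29/n, n = 1, 2, 3, ...:
  - {d_n} = {13 + 29/n : n ≥ 1}; the only limit point is 13
  - closure = {13 + 29/n : n ≥ 1} ∪ {13}
For the norm: a diagonal operator has ||M|| = sup_n |d_n|. Here d_n = 13 + 29/n is positive and decreasing, so sup_n |d_n| = d_1 = 13 + 29 = 42. So ||M|| = 42.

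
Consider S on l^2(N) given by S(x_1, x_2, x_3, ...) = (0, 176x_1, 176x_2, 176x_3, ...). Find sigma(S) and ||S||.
sigma(S) = closed disk {z in C : |z| ≤ 176}; ||S|| = 176

Note S = 176·U where U is the unit right shift (U x)_k = x_{k-1} (with x_0 := 0); so ||S|| = 176||U|| and sigma(S) = 176·sigma(U). ||S x||^2 = sum_{k≥1} |176x_k|^2 = 30976||x||^2, so ||S|| = 176 and sigma(S) ⊂ {|z| ≤ 176}. For any |lambda| < 176, the equation (S - lambda I) x = 0 forces x_1 = 0, then 176x_k = lambda x_{k+1} ⇒ x = 0, so S has no eigenvalues. But (S - lambda I) is not surjective for |lambda| < 176: solving (S - lambda I) x = e_1 would require x_n proportional to (lambda/176)^(-n), which is not in l^2. So every |lambda| < 176 lies in the residual spectrum. The boundary |lambda| = 176 is in the approximate point spectrum (the spectrum is closed). Hence sigma(S) is the closed disk of radius 176.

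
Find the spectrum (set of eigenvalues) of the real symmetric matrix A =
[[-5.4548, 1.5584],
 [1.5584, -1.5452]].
sigma(A) ≈ {-6, -1}

A is real symmetric, so its spectrum consists of real eigenvalues. Expanding the characteristic polynomial of the displayed matrix gives
  det(λ I - A) = p(λ) = λ^2 + (7)λ + (6).
Solving p(λ) = 0 yields eigenvalues ≈ -6, -1. (A is shown rounded to 4 decimals, so these recover the underlying integer eigenvalues to within that precision.)
Verification: the trace of A = -7 equals the sum of eigenvalues -7, and det(A) ≈ 6.0001 matches the eigenvalue product 6.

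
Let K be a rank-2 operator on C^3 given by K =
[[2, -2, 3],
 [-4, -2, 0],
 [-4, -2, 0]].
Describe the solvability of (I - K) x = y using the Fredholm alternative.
(I - K) is invertible (det(I - K) = 1 ≠ 0), so for every y in C^3 the equation (I - K) x = y has a unique solution.

K has rank 2 and factors as K = U V^T = u1 v1^T + u2 v2^T with u1 = (1, 1, 1), v1 = (0, -2, 2), u2 = (-1, 2, 2), v2 = (-2, 0, -1) (multiplying out reproduces the displayed K). The nonzero eigenvalues of U V^T coincide with those of the 2 x 2 matrix G = V^T U = [[v1·u1, v1·u2], [v2·u1, v2·u2]] = [[0, 0], [-3, 0]], and by the Sylvester determinant identity det(I_3 - U V^T) = det(I_2 - V^T U) = det([[1, 0], [3, 1]]) = (1)(1) - (0)(3) = 1. (Direct check: I - K =
[[-1, 2, -3],
 [4, 3, 0],
 [4, 2, 1]]
has determinant 1.) The finite-dimensional Fredholm alternative says: either (I - K) is invertible, or ker(I - K) ≠ {0} and then range(I - K) = ker((I - K)^*)^⊥, with dim ker(I - K) = dim ker((I - K)^*). Since det(I - K) ≠ 0, 1 is not an eigenvalue of K and ker(I - K) = {0}, so we are in the first case: for every y there is a unique x = (I - K)^(-1) y. (Explicitly, by the Woodbury identity, (I - U V^T)^(-1) = I + U (I_2 - G)^(-1) V^T.)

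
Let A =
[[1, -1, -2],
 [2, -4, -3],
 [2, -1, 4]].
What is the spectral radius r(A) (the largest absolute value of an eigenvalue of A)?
r(A) ≈ 3.7212

The eigenvalues of A are the roots of its characteristic polynomial. With M = A (coefficients from the trace, the sum of principal 2x2 minors, and det A):
  p(λ) = det(λ I - M) = λ^3 - λ^2 - 13λ + 17.
No integer candidate from the rational root theorem (±divisors of 17) is a root, so the roots are irrational. The cubic discriminant is Δ = 5200 > 0, so there are three distinct real roots. p(-4) = -11 and p(-3) = 20 have opposite signs, so a root lies in (-4, -3); Newton's method refines it to λ ≈ -3.7212. p(1) = 4 and p(2) = -5 have opposite signs, so a root lies in (1, 2); Newton's method refines it to λ ≈ 1.3586. p(3) = -4 and p(4) = 13 have opposite signs, so a root lies in (3, 4); Newton's method refines it to λ ≈ 3.3626. Check (Vieta): the three roots sum to 1, matching tr M = 1.
Thus the eigenvalues (to 4 decimals) are -3.7212 (modulus 3.7212); 1.3586 (modulus 1.3586); 3.3626 (modulus 3.3626). The spectral radius is the largest modulus: r(A) ≈ 3.7212. (Cross-check: r(A) ≤ ||A||_2 ≈ 6.0203; equality holds whenever A is normal, though it can also hold for some non-normal A.)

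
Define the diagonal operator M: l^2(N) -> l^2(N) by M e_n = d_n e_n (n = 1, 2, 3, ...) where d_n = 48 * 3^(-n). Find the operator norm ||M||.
||M|| = 16 (attained at n = 1)

For M diagonal, ||M|| = sup_n |d_n|. The sequence d_n = 48 * 3^(-n) is positive and strictly decreasing (ratio 3^(-1) < 1), so the supremum is d_1 = 48/3 = 16. Hence ||M|| = 16.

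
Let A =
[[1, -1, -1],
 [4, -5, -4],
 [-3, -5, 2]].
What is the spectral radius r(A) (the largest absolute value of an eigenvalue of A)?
r(A) ≈ 6.7316

The eigenvalues of A are the roots of its characteristic polynomial. With M = A (coefficients from the trace, the sum of principal 2x2 minors, and det A):
  p(λ) = det(λ I - M) = λ^3 + 2λ^2 - 32λ - 1.
No integer candidate from the rational root theorem (±divisors of 1) is a root, so the roots are irrational. The cubic discriminant is Δ = 136325 > 0, so there are three distinct real roots. p(-7) = -22 and p(-6) = 47 have opposite signs, so a root lies in (-7, -6); Newton's method refines it to λ ≈ -6.7316. p(-1) = 32 and p(0) = -1 have opposite signs, so a root lies in (-1, 0); Newton's method refines it to λ ≈ -0.0312. p(4) = -33 and p(5) = 14 have opposite signs, so a root lies in (4, 5); Newton's method refines it to λ ≈ 4.7628. Check (Vieta): the three roots sum to -2, matching tr M = -2.
Thus the eigenvalues (to 4 decimals) are -6.7316 (modulus 6.7316); -0.0312 (modulus 0.0312); 4.7628 (modulus 4.7628). The spectral radius is the largest modulus: r(A) ≈ 6.7316. (Cross-check: r(A) ≤ ||A||_2 ≈ 7.8103; equality holds whenever A is normal, though it can also hold for some non-normal A.)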